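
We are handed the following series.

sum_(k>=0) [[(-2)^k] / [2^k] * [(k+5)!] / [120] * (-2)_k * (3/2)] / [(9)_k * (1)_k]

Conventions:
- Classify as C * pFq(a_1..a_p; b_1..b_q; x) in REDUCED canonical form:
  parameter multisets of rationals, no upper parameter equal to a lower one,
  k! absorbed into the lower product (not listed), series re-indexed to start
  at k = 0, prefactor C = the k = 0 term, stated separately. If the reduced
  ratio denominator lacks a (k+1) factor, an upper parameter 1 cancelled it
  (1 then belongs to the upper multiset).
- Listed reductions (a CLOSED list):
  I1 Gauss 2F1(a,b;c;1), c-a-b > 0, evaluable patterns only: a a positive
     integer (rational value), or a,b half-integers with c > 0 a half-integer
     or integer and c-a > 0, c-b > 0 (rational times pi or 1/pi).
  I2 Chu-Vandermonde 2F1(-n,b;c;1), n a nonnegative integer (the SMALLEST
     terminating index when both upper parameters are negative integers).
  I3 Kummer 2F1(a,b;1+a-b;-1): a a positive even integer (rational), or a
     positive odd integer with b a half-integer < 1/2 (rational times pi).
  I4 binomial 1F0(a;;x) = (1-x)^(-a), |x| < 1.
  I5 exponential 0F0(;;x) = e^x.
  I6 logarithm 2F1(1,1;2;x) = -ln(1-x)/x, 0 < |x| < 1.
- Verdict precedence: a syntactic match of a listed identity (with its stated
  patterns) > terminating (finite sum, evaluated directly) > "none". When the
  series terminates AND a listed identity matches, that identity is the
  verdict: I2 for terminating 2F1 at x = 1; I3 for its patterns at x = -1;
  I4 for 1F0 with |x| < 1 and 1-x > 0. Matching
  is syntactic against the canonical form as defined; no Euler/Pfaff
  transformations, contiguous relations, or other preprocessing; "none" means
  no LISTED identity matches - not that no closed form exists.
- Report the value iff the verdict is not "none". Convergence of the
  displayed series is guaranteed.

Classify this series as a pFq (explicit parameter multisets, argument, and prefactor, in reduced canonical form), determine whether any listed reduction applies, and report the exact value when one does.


At argument -1: a 2F1 with upper {-2, 6}, lower {9}, scaled by C = 3/2. Verdict: this is Kummer's theorem (I3) (x = -1; c = 9 equals 1+a-b for upper {-2, 6}: listed pattern). Exact value: 21/5.

Key step: with t_0 = 3/2, (1)_k (prefactor 3/2) is k! itself.
Step ratio: r(k) = (-1) * (k-2) (k+6) / [(k+9) (k+1)] - rational in k, leading ratio (-1); with t_0 = 3/2, classification follows.


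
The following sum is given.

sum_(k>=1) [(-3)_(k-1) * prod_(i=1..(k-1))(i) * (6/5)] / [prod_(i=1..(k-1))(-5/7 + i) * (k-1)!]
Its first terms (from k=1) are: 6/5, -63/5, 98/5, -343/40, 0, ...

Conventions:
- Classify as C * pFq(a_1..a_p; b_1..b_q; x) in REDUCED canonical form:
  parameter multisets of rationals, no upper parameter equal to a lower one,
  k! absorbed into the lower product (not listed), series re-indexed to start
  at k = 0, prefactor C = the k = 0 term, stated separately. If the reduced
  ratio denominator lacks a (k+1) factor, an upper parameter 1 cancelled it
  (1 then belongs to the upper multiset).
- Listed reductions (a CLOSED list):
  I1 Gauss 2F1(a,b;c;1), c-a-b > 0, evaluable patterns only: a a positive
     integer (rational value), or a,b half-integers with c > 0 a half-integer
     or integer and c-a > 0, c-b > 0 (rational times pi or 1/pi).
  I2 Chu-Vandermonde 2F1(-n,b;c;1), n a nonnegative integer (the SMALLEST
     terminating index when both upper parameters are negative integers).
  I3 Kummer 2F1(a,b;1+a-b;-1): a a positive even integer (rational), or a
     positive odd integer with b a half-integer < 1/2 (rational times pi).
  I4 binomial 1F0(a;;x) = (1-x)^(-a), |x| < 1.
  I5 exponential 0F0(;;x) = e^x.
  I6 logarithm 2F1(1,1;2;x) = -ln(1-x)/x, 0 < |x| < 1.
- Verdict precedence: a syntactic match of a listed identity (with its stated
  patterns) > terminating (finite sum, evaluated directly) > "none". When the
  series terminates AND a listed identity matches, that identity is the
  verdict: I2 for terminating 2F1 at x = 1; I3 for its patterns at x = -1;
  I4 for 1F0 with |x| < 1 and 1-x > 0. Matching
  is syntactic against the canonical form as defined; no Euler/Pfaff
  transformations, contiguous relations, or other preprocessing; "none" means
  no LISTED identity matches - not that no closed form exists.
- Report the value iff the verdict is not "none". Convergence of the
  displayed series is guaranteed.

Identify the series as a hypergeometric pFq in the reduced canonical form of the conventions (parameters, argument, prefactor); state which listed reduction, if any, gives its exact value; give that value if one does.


With C = 6/5: the canonical form is 2F1(-3, 1; 2/7; 1). Verdict: the Chu-Vandermonde identity I2 fires (terminating 2F1 at x = 1 with n = 3, b = 1, c = 2/7). Hence: -3/8.

Structural cue: with t_0 = 6/5, the running product (C = 6/5, x = 1) telescopes to a rising factorial.
Adjacent-term ratio: r(k) = 1 * (k-3) (k+1) / [(k+2/7) (k+1)] - rational in k. x = 1; t_0 = 6/5; negate the roots.


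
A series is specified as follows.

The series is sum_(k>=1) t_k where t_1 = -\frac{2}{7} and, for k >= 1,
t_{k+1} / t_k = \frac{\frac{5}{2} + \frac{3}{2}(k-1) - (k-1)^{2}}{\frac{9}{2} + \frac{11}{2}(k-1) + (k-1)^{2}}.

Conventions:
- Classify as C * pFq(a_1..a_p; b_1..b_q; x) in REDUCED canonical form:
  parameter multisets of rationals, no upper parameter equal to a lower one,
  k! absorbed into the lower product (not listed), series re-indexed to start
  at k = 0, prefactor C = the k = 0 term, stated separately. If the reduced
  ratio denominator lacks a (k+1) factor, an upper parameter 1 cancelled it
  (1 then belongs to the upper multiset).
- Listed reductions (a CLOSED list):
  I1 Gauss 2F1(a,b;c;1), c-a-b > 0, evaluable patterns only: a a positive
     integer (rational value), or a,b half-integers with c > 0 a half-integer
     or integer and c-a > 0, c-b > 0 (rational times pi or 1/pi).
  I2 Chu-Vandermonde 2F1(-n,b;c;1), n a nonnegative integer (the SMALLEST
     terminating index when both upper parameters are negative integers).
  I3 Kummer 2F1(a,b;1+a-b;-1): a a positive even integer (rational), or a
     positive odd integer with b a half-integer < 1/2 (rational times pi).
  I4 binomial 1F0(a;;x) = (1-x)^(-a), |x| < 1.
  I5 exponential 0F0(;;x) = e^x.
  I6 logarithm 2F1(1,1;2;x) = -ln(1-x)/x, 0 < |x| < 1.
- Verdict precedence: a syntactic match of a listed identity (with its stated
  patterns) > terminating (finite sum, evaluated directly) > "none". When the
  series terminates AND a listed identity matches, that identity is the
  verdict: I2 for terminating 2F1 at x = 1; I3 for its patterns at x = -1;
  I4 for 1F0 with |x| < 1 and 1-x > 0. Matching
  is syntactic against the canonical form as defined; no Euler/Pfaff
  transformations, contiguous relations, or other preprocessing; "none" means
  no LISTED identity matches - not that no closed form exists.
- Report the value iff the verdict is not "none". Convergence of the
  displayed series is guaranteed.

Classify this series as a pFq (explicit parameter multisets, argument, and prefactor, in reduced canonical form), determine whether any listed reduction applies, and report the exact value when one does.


Key step: from the first term -\frac{2}{7}: the expanded ratio factors over Q; C = -2/7, x = -1, roots give parameters.
Consecutive-term ratio: r(k) = -1 * (k-\frac{5}{2}) (k+1) / [(k+\frac{9}{2}) (k+1)] - rational in k. x = -1; t_0 = -\frac{2}{7}; negate the roots.

With C = -\frac{2}{7}: the canonical form is 2F1(-\frac{5}{2}, 1; \frac{9}{2}; -1). Verdict: the Kummer evaluation I3 applies (x = -1; c = \frac{9}{2} equals 1+a-b for upper {-\frac{5}{2}, 1}: listed pattern). Sum: \left(-\frac{5}{32}\right) \cdot \pi.


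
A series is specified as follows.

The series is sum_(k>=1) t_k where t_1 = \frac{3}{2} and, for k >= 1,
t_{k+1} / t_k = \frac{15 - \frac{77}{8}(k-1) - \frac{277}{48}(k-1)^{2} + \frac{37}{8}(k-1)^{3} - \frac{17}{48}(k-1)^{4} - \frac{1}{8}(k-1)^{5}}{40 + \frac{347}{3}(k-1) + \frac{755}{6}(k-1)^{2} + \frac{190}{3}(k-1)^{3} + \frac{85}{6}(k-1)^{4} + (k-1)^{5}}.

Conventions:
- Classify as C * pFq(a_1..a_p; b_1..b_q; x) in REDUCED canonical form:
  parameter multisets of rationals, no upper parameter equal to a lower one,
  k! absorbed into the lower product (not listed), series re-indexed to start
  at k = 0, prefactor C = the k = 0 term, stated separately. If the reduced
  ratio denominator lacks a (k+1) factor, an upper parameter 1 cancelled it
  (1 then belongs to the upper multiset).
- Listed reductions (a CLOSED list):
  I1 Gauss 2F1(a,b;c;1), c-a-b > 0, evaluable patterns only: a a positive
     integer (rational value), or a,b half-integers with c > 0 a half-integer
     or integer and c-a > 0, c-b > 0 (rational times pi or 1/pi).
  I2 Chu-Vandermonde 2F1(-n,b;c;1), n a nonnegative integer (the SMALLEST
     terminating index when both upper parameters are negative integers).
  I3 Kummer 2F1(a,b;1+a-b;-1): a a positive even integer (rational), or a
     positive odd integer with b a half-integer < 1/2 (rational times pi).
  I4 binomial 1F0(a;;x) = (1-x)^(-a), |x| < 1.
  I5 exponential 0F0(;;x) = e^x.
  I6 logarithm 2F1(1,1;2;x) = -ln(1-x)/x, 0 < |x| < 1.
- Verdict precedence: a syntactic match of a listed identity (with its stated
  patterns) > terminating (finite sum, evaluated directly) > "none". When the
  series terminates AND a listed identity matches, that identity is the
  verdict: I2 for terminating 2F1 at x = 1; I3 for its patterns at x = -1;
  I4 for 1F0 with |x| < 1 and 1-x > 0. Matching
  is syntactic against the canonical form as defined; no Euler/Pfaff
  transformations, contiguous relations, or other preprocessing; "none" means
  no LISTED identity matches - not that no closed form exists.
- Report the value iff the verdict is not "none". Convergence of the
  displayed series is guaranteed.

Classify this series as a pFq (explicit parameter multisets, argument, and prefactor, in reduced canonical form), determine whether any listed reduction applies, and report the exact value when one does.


x = -\frac{1}{8} here; the reduced form reads 3F2, upper {-3, -2, -\frac{5}{3}}, lower {\frac{5}{3}, 2}, C = \frac{3}{2}. Verdict: terminating at k = 2: the factor (-2)_k kills every later term; summing the 3 survivors is exact. Hence: \frac{1059}{512}.

Key observation: x = -\frac{1}{8} and the ratio is unreduced: k + 3/2 divides both sides (C = 3/2, x = -1/8).
Consecutive-term ratio: r(k) = -\frac{1}{8} * (k-3) (k-2) (k-\frac{5}{3}) / [(k+\frac{5}{3}) (k+2) (k+1)] - rational; roots negated = parameters, x = -\frac{1}{8}, C = \frac{3}{2}.


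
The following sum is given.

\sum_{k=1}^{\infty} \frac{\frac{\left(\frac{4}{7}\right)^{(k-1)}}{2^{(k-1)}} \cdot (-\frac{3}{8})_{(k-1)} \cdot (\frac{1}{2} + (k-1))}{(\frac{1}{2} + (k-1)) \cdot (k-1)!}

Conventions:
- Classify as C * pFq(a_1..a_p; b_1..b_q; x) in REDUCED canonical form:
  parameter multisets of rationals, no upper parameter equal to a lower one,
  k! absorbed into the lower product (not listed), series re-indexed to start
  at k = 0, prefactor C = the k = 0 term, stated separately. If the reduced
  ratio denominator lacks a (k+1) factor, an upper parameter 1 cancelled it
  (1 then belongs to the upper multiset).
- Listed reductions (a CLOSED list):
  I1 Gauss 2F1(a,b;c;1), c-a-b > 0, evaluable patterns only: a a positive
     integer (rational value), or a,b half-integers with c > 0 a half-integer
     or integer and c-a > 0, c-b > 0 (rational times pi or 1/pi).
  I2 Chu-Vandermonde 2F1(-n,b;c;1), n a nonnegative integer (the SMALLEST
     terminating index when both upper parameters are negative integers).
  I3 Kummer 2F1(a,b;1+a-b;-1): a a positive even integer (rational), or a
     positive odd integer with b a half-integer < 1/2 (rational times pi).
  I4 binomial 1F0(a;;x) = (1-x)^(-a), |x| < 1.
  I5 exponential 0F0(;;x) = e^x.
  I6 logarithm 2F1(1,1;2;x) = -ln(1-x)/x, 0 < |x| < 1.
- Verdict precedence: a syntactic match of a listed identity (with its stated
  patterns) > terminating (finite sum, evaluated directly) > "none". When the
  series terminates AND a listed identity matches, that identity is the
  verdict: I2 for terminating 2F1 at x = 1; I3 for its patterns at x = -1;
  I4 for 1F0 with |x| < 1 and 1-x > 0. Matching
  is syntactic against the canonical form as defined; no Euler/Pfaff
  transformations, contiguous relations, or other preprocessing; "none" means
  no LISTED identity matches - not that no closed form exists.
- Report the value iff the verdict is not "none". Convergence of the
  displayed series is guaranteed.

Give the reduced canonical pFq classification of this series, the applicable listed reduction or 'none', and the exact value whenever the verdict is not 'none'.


This is 1 * 1F0(-\frac{3}{8}; -; \frac{2}{7}) in reduced canonical form. Verdict: the I4 binomial reduction fires (the 1F0 binomial series: exponent 3/8, x = \frac{2}{7}). Its exact value is \left(\frac{5}{7}\right)^{\frac{3}{8}}.

The tell: from the first term 1: the factor k + 1/2 cancels (top and bottom), leaving C = 1.
Consecutive-term ratio: r(k) = \frac{2}{7} * (k-\frac{3}{8}) / [(k+1)] - rational in k. x = \frac{2}{7}; t_0 = 1; negate the roots.


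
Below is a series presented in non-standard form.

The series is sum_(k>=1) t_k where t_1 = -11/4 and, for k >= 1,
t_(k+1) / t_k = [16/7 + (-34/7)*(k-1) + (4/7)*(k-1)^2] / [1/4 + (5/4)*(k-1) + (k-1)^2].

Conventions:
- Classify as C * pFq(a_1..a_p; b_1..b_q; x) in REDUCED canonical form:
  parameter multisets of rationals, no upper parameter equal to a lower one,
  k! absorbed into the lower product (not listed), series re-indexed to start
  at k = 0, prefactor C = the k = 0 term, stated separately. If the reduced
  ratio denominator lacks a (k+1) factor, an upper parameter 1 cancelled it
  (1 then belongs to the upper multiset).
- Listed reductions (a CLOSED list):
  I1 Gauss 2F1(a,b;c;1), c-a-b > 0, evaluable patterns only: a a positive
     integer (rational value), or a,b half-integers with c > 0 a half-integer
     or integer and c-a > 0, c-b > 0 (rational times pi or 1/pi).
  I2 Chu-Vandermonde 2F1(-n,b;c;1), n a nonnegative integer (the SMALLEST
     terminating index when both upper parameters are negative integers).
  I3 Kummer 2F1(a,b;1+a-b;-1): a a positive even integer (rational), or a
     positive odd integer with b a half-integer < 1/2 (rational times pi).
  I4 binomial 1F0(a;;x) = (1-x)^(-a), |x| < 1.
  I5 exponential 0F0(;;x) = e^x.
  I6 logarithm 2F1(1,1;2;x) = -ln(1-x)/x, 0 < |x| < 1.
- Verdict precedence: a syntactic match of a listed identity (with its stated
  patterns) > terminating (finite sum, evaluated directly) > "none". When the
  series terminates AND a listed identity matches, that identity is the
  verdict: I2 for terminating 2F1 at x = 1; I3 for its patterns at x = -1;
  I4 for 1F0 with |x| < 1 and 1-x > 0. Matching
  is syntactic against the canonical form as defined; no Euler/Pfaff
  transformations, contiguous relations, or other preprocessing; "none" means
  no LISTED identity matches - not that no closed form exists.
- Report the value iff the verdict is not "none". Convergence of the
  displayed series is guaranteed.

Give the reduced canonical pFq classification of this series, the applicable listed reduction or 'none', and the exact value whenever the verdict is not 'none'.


The series (x = 4/7) is 2F1: upper {-8, -1/2}, lower {1/4}, prefactor -11/4. Verdict: terminating - the sum ends at index 8 because -8 is a negative integer; exact evaluation follows. Hence: -12695903899503/738932192180.

The tell: t_0 = -11/4 here, and factor the ratio over Q (C = -11/4, x = 4/7): negated roots = parameters.
Term ratio: r(k) = (4/7) * (k-8) (k-1/2) / [(k+1/4) (k+1)] ; factor over Q: parameters, x = (4/7), and C = -11/4.


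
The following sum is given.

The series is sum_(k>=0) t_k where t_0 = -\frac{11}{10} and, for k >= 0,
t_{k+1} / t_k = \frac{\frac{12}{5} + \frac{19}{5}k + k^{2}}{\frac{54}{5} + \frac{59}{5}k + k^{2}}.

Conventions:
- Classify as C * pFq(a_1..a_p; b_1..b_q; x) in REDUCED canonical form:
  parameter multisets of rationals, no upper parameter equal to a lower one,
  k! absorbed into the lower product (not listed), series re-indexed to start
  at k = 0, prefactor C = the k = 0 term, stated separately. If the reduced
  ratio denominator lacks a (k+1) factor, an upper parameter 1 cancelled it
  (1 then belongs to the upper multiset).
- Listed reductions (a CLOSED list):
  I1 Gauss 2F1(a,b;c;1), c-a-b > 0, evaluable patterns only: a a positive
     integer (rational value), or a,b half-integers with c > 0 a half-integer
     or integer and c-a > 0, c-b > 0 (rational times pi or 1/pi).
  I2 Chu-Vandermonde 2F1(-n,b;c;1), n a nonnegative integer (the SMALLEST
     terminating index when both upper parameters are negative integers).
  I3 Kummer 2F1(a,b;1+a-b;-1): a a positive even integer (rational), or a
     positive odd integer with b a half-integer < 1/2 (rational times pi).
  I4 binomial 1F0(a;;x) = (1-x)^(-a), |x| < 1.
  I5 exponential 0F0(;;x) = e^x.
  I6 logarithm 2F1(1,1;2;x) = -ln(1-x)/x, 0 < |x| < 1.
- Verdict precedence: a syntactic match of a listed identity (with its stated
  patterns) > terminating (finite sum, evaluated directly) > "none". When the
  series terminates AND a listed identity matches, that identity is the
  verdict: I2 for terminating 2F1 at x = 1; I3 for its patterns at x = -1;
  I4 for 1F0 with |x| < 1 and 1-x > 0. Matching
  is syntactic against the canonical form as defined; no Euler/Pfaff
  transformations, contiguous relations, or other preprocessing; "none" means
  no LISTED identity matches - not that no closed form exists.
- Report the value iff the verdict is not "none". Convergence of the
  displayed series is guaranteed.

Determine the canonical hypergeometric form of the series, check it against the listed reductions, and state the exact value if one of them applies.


x = 1 here; the reduced form reads 2F1, upper {\frac{4}{5}, 3}, lower {\frac{54}{5}}, C = -\frac{11}{10}. Verdict (x = 1): Gauss's theorem (I1) applies (x = 1: the Gamma ratio telescopes since c-a-b = 7 > 0 and a = 3 in Z>0). Its exact value is -\frac{11011}{7500}.

First insight: x = 1 and the expanded ratio factors over Q; C = -11/10, x = 1, roots give parameters.
Adjacent-term ratio: r(k) = 1 * (k+\frac{4}{5}) (k+3) / [(k+\frac{54}{5}) (k+1)] - rational in k. x = 1; t_0 = -\frac{11}{10}; negate the roots.


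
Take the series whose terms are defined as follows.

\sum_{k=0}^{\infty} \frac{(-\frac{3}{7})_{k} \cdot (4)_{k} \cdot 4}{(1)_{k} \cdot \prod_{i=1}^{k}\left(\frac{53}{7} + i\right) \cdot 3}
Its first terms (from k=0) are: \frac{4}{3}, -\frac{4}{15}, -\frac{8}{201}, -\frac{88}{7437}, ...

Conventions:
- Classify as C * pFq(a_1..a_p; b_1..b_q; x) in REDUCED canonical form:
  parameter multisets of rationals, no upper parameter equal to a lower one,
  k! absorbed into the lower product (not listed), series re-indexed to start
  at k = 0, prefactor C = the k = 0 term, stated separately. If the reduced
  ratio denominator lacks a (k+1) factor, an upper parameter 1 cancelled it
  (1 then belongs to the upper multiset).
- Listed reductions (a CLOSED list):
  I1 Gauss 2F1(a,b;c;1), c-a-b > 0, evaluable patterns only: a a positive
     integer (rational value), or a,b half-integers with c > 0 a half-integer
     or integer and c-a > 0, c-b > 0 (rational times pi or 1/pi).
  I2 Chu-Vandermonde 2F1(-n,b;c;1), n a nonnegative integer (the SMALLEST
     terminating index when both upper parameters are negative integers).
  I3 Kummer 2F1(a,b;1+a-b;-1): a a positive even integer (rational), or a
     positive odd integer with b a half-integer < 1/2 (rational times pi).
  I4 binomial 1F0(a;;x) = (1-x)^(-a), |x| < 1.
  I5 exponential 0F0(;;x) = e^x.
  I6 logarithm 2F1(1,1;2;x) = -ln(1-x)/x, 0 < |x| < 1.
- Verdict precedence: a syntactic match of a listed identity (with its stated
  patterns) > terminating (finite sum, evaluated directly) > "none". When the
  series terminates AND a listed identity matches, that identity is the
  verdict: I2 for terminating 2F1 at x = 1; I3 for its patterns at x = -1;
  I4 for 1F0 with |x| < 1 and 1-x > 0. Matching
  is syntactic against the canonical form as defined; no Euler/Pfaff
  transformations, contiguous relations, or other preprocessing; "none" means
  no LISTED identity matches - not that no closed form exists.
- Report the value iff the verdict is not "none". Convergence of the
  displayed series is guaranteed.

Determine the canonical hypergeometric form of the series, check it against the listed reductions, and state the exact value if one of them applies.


The series (x = 1) is 2F1: upper {-\frac{3}{7}, 4}, lower {\frac{60}{7}}, prefactor \frac{4}{3}. Verdict: Gauss's theorem (I1) matches (x = 1: the Gamma ratio telescopes since c-a-b = 5 > 0 and a = 4 in Z>0). Exact value: \frac{253552}{252105}.

Structural cue: t_0 = \frac{4}{3} here, and the constant factors (C = 4/3, x = 1) combine into one prefactor.
Term ratio: r(k) = 1 * (k-\frac{3}{7}) (k+4) / [(k+\frac{60}{7}) (k+1)] ; factor over Q: parameters, x = 1, and C = \frac{4}{3}.


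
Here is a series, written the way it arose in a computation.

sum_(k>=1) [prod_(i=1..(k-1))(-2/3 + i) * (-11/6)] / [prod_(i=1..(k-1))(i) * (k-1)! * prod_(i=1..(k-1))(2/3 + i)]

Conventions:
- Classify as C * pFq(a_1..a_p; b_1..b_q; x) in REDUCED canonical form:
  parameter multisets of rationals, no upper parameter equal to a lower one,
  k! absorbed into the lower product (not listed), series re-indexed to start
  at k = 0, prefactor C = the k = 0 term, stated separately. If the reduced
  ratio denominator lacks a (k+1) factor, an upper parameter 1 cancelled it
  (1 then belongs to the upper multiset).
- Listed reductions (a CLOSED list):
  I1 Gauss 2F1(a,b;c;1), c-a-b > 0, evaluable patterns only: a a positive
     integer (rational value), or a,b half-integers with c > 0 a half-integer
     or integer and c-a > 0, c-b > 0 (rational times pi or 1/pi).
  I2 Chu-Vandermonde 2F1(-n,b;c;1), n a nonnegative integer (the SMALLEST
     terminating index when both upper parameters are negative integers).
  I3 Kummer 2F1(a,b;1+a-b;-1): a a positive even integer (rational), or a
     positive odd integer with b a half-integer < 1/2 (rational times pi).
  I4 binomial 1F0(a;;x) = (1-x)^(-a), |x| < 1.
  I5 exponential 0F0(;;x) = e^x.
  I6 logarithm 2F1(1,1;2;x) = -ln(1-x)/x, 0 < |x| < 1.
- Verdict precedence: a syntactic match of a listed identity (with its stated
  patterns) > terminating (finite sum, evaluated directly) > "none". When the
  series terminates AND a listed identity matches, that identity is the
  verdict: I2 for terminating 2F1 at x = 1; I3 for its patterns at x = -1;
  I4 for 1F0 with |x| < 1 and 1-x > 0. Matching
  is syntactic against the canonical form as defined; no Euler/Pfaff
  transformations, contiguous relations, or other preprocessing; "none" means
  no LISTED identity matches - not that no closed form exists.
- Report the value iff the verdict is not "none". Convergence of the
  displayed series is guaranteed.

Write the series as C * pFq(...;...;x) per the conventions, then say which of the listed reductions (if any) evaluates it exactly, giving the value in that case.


The series (x = 1) is 1F2: upper {1/3}, lower {1, 5/3}, prefactor -11/6. Verdict: none. Every listed pattern misses the 1F2 form at 1, upper {1/3}.

Structural cue: with t_0 = -11/6, the running product (C = -11/6) telescopes to a rising factorial.
Ratio: r(k) = 1 * (k+1/3) / [(k+1) (k+5/3) (k+1)] ; factor over Q: parameters, x = 1, and C = -11/6.


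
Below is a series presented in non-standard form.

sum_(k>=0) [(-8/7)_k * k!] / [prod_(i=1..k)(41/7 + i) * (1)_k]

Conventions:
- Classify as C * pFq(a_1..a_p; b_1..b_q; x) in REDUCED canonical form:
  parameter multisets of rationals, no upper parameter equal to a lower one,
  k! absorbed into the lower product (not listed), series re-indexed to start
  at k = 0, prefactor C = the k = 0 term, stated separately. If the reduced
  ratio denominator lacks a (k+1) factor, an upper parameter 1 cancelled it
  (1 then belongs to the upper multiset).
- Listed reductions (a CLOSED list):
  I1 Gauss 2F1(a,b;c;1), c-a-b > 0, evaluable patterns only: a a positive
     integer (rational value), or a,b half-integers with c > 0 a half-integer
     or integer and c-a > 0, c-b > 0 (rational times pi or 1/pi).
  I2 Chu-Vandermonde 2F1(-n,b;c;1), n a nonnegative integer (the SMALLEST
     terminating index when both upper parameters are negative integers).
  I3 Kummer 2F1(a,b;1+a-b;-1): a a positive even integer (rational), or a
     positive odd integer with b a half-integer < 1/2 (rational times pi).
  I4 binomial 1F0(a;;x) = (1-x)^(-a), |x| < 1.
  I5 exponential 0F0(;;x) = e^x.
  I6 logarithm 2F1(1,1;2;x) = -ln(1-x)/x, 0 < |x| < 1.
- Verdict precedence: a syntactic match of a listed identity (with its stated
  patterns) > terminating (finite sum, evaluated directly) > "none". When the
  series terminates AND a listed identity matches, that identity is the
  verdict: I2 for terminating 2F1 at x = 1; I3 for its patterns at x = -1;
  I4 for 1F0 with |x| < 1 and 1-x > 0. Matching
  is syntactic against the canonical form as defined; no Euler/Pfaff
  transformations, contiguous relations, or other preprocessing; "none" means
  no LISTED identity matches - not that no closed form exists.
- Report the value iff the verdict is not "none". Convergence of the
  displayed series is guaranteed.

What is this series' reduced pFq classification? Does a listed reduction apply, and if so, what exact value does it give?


Classification (C = 1): 2F1 with upper {-8/7, 1}, lower {48/7}, argument x = 1. Verdict: Gauss's theorem (I1) matches (x = 1: the Gamma ratio telescopes since c-a-b = 7 > 0 and a = 1 in Z>0). Sum: 41/49.

Structural cue: t_0 being 1, the factorial ratio (C = 1) (k+a-1)!/(a-1)! is a rising factorial (a)_k.
Consecutive-term ratio: r(k) = 1 * (k-8/7) (k+1) / [(k+48/7) (k+1)] - rational; roots negated = parameters, x = 1, C = 1.


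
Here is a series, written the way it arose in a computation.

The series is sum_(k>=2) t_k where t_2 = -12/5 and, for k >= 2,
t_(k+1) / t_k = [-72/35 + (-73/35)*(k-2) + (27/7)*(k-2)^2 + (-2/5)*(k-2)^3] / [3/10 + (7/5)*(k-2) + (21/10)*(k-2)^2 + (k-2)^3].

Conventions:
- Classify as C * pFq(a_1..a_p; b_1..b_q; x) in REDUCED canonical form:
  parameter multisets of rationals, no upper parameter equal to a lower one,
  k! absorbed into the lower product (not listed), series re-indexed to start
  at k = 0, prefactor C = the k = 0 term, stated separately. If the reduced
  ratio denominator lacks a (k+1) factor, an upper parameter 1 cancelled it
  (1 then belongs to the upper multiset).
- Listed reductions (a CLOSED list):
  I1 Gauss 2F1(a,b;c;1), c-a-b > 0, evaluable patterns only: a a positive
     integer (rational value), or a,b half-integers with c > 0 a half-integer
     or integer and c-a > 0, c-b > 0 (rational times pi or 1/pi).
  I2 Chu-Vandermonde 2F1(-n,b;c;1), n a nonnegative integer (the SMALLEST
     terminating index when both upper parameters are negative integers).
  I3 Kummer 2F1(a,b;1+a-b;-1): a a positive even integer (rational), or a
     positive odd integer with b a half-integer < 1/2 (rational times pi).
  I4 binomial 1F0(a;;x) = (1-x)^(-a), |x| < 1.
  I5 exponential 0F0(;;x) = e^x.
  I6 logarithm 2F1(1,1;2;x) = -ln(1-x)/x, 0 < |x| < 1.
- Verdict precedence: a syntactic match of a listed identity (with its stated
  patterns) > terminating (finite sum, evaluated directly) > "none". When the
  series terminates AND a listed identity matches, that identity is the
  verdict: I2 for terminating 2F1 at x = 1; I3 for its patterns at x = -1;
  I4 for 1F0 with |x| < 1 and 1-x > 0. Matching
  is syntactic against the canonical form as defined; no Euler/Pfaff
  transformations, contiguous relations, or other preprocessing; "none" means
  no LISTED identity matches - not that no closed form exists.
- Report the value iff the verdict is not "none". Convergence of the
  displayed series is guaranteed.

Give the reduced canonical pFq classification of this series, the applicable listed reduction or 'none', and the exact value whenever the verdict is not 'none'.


Classification (C = -12/5): 2F1 with upper {-9, -8/7}, lower {3/5}, argument x = -2/5. Verdict: terminating - upper parameter -9 makes this a finite sum (last index 9), evaluated exactly. Exact value: 40576864372999764/3795214568830685.

First insight: from the first term -12/5: cancel k + 1/2 from the displayed ratio first; then C = -12/5, x = -2/5.
Term ratio: r(k) = (-2/5) * (k-9) (k-8/7) / [(k+3/5) (k+1)] - rational; roots negated = parameters, x = (-2/5), C = -12/5.


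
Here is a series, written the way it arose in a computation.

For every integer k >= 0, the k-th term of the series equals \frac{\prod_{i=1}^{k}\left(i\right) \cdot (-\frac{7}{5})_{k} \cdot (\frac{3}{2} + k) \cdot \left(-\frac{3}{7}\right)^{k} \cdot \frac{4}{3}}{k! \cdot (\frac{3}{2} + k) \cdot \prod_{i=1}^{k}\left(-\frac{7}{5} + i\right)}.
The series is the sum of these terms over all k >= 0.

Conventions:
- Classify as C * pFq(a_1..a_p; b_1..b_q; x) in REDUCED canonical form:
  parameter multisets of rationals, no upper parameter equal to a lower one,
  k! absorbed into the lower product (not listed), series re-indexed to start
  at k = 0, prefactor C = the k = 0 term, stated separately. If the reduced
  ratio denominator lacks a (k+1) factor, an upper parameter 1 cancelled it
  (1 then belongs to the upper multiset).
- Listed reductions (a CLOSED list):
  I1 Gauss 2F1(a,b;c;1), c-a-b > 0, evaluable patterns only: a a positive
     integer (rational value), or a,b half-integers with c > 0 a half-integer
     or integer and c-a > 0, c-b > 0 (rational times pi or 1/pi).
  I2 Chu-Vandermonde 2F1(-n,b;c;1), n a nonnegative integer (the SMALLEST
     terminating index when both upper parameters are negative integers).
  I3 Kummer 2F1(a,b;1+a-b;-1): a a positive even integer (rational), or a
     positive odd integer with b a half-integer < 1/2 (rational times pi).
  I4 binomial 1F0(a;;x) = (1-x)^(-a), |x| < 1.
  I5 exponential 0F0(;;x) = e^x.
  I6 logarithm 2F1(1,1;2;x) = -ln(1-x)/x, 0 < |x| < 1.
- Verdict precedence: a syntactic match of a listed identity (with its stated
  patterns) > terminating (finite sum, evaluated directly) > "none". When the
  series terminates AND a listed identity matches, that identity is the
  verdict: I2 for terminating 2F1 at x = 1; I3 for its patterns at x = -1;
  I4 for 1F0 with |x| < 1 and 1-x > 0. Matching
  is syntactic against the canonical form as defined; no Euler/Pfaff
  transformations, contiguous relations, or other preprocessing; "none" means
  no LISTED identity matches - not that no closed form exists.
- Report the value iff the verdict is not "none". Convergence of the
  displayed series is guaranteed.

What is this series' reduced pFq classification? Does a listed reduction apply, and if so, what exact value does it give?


Key observation: with t_0 = \frac{4}{3}, the lower running product (prefactor 4/3) is a rising factorial.
Term ratio: r(k) = -\frac{3}{7} * (k-\frac{7}{5}) (k+1) / [(k-\frac{2}{5}) (k+1)] - poly over poly, x = -\frac{3}{7} from leading terms; C = \frac{4}{3} at k = 0.

The series (x = -\frac{3}{7}) is 2F1: upper {-\frac{7}{5}, 1}, lower {-\frac{2}{5}}, prefactor \frac{4}{3}. Verdict: none. No listed pattern accepts 2F1(-\frac{7}{5}, 1; -\frac{2}{5}; -\frac{3}{7}).


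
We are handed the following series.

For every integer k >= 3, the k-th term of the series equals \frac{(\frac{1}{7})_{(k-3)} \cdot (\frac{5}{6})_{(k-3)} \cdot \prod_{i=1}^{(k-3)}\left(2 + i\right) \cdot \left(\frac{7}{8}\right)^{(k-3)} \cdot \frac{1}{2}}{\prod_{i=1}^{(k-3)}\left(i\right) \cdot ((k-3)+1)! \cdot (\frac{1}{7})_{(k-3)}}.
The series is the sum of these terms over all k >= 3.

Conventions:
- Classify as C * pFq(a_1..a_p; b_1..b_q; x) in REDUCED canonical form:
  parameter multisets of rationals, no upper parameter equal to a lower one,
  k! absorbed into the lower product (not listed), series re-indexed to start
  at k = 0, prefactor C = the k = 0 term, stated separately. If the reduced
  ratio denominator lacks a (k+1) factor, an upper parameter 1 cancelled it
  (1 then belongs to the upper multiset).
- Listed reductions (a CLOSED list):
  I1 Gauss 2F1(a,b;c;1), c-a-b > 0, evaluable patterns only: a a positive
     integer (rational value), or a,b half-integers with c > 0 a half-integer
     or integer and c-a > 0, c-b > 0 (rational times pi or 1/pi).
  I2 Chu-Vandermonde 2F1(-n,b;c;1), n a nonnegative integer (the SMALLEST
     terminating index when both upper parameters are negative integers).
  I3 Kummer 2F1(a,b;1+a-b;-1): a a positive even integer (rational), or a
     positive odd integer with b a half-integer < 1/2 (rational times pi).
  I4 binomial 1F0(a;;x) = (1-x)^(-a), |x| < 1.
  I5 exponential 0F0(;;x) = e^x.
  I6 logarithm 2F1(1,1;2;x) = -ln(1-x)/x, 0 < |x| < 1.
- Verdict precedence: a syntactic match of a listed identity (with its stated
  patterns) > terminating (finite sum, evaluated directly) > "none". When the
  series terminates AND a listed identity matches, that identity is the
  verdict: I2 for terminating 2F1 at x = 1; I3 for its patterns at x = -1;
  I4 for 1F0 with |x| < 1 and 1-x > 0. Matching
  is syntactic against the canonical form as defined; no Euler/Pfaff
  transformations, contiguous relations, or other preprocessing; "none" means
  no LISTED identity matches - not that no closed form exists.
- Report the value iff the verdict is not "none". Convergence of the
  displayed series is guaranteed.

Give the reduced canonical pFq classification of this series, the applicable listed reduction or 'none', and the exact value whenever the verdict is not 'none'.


First insight: t_0 being \frac{1}{2}, the running product (prefactor 1/2) telescopes to a rising factorial.
Ratio: r(k) = \frac{7}{8} * (k+\frac{5}{6}) (k+3) / [(k+2) (k+1)] - rational in k, leading ratio \frac{7}{8}; with t_0 = \frac{1}{2}, classification follows.

This is \frac{1}{2} * 2F1(\frac{5}{6}, 3; 2; \frac{7}{8}) in reduced canonical form. Verdict: none. No listed pattern accepts 2F1(\frac{5}{6}, 3; 2; \frac{7}{8}).


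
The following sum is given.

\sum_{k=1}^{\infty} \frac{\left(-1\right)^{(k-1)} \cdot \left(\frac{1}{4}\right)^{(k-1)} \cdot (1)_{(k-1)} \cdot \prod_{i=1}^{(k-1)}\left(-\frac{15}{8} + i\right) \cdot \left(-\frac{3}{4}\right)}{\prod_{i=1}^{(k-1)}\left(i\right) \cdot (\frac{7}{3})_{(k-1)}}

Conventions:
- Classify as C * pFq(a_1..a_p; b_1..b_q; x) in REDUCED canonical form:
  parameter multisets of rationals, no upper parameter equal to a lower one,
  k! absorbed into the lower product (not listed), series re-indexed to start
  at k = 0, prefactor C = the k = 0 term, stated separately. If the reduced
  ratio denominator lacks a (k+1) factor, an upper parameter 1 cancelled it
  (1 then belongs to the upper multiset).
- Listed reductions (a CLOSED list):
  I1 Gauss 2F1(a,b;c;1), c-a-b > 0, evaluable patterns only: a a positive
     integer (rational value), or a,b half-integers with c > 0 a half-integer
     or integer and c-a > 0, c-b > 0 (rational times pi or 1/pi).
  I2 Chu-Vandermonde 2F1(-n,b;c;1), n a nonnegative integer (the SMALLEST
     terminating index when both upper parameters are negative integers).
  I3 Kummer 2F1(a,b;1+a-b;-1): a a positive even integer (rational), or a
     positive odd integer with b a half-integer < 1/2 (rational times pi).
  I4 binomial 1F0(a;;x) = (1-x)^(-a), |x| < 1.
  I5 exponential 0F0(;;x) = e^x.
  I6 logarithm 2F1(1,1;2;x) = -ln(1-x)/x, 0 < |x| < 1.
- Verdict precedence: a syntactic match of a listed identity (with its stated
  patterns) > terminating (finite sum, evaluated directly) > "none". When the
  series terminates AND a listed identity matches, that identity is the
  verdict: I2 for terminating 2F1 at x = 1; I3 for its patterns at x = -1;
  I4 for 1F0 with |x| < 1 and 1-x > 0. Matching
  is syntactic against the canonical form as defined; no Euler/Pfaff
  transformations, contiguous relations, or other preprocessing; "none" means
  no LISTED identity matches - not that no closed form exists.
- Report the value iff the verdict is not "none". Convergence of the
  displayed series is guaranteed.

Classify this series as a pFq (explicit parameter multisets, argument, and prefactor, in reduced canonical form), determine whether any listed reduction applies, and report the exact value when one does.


Structural cue: from the first term -\frac{3}{4}: the (-1)^k factor (C = -3/4) folds into the argument's sign.
Step ratio: r(k) = -\frac{1}{4} * (k-\frac{7}{8}) (k+1) / [(k+\frac{7}{3}) (k+1)] ; factor over Q: parameters, x = -\frac{1}{4}, and C = -\frac{3}{4}.

Prefactor -\frac{3}{4}, argument -\frac{1}{4}: 2F1 with upper {-\frac{7}{8}, 1} over lower {\frac{7}{3}}. Verdict: none here - no I1-I6 shape fits x = -\frac{1}{4} with lower {\frac{7}{3}}.


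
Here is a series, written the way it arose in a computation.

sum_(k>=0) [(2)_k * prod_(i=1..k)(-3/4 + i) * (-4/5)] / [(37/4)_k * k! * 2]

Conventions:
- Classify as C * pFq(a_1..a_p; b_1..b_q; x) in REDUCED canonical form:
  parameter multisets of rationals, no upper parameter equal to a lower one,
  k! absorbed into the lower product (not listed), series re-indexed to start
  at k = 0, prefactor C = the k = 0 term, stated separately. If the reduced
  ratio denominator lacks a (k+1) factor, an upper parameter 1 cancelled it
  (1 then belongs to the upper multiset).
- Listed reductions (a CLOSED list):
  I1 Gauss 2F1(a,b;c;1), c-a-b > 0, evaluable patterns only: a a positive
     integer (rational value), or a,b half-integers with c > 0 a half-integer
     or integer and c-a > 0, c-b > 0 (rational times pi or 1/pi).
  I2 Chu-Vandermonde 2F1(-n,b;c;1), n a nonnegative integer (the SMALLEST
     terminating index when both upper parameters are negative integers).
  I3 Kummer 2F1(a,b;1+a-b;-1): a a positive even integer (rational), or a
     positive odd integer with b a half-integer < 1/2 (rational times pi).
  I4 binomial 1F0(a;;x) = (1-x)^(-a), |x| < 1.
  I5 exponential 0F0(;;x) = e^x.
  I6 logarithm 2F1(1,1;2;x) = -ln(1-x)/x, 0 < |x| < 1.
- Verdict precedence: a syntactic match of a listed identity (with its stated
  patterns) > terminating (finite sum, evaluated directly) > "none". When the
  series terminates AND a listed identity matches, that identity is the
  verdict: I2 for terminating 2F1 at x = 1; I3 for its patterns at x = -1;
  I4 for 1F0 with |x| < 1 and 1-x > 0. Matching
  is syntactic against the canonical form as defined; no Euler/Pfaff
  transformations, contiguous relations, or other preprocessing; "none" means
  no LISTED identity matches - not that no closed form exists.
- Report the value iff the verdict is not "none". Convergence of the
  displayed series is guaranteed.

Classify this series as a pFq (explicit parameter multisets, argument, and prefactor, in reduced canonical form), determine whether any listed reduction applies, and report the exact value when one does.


x = 1 here; the reduced form reads 2F1, upper {1/4, 2}, lower {37/4}, C = -2/5. Verdict (x = 1): Gauss (I1, integer-parameter pattern) applies (x = 1: the Gamma ratio telescopes since c-a-b = 7 > 0 and a = 2 in Z>0). Value: -957/2240.

Key observation: t_0 = -2/5 here, and the constant factors (C = -2/5) combine into one prefactor.
Ratio: r(k) = 1 * (k+1/4) (k+2) / [(k+37/4) (k+1)] - rational in k, leading ratio 1; with t_0 = -2/5, classification follows.


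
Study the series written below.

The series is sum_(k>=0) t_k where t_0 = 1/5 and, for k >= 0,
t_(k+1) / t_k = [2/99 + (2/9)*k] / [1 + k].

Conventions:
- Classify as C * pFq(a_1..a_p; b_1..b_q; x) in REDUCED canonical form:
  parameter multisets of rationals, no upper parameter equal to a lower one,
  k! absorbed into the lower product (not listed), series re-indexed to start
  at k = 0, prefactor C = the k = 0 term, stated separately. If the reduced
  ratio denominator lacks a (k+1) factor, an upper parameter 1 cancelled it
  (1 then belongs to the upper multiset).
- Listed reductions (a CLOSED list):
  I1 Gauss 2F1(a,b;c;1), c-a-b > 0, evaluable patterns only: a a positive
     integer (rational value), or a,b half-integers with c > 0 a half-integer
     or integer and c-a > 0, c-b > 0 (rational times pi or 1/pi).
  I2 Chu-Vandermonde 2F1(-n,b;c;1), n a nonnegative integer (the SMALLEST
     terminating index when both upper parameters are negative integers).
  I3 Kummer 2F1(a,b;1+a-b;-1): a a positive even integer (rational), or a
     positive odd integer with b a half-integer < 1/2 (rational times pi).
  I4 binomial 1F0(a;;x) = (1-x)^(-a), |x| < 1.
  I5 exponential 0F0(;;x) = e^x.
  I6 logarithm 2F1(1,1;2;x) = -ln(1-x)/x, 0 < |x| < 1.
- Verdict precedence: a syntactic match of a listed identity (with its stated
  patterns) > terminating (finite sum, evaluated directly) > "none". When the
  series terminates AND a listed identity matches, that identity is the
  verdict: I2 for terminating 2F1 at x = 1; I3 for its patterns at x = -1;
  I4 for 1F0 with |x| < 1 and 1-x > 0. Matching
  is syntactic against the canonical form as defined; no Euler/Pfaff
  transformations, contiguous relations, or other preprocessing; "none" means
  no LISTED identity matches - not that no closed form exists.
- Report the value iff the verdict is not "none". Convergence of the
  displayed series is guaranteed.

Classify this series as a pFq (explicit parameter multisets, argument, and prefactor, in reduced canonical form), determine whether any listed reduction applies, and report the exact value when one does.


The series (x = 2/9) is 1F0: upper {1/11}, lower {-}, prefactor 1/5. Verdict: this is the I4 binomial reduction (the 1F0 binomial series: exponent -1/11, x = 2/9). Value: (1/5) * (7/9)^(-1/11).

Key step: t_0 being 1/5, the expanded ratio factors over Q; prefactor 1/5, roots give parameters.
Consecutive-term ratio: r(k) = (2/9) * (k+1/11) / [(k+1)] - poly over poly, x = (2/9) from leading terms; C = 1/5 at k = 0.
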